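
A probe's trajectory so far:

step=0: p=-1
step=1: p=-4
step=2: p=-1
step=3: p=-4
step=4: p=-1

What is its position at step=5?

p=-4

Consecutive displacements -3, +3, -3, +3 scale by a factor of -1 each step.
step 5: -1 − 3 → p=-4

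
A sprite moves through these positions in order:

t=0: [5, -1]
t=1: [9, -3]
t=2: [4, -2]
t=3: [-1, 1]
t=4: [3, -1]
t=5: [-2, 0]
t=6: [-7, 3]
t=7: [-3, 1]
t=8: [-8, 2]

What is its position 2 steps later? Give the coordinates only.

[-9, 3]

The moves between consecutive positions are [+4, -2], [-5, +1], [-5, +3], [+4, -2], [-5, +1], [-5, +3], [+4, -2], [-5, +1]; they repeat the 3-cycle [[+4, -2], [-5, +1], [-5, +3]].
step 9: apply [-5, +3] → [-13, 5]
step 10: apply [+4, -2] → [-9, 3]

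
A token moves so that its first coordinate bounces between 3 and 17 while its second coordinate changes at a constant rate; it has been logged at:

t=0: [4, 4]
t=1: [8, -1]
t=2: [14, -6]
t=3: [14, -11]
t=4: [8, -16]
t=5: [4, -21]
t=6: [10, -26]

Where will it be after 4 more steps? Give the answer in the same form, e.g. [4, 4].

The first coordinate reflects between 3 and 17, moving 6 per step.
  step 7: 10 → 16
  step 8: 16 → 12
  step 9: 12 → 6
  step 10: 6 → 6
The second coordinate changes by -5 each step: at step 10 it is -46.

[6, -46]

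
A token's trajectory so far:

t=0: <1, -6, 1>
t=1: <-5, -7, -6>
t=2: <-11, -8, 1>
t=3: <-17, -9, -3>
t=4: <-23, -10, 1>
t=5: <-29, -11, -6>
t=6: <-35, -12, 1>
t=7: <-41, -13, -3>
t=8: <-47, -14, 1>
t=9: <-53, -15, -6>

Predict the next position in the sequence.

<-59, -16, 1>

First: linear, -6 per step → -59 at step 10.
Second: linear, -1 per step → -16 at step 10.
Third: cycles through 1, -6, 1, -3 every 4 steps. Step 10 lands at position 2 of the cycle → 1.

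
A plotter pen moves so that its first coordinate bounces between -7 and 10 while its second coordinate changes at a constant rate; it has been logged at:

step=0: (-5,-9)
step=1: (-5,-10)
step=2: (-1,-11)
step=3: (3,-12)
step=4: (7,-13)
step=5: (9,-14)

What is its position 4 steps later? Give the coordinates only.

(-7,-18)

The first coordinate travels 4 per step and bounces off the walls at -7 and 10.
  step 6: 9 → 5
  step 7: 5 → 1
  step 8: 1 → -3
  step 9: -3 → -7
The second coordinate changes by -1 each step: at step 9 it is -18.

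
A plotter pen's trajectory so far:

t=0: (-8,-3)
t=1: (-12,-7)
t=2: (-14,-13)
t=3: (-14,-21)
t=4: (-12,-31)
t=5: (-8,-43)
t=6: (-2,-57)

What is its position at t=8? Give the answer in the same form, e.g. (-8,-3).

(16,-91)

Taking differences between consecutive positions: (-4,-4), (-2,-6), (+0,-8), (+2,-10), (+4,-12), (+6,-14). These grow by (+2,-2) each step.
step 7: (-2,-57) + (+8,-16) → (6,-73)
step 8: (6,-73) + (+10,-18) → (16,-91)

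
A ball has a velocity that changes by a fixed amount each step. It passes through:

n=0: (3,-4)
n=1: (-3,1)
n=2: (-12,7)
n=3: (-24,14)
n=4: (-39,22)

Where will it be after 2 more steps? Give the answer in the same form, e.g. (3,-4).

First differences are (-6,+5), (-9,+6), (-12,+7), (-15,+8); their common second difference is (-3,+1) (constant acceleration).
step 5: (-39,22) + (-18,+9) → (-57,31)
step 6: (-57,31) + (-21,+10) → (-78,41)

(-78,41)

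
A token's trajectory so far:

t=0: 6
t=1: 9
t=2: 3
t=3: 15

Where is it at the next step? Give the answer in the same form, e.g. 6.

Step-to-step displacements: +3, -6, +12; each is -2× the previous.
step 4: 15 − 24 → -9

-9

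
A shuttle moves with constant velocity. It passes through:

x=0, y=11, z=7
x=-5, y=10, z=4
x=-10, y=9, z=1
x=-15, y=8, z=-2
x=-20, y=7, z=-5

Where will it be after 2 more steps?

Each step adds (-5, -1, -3) to the position.
step 5: x=-20, y=7, z=-5 + (-5, -1, -3) → x=-25, y=6, z=-8
step 6: x=-25, y=6, z=-8 + (-5, -1, -3) → x=-30, y=5, z=-11

x=-30, y=5, z=-11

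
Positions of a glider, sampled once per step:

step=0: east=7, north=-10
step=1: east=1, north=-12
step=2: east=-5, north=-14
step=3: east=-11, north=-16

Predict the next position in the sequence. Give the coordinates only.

Constant displacement of (-6, -2) per step.
step 4: east=-11, north=-16 + (-6, -2) → east=-17, north=-18

east=-17, north=-18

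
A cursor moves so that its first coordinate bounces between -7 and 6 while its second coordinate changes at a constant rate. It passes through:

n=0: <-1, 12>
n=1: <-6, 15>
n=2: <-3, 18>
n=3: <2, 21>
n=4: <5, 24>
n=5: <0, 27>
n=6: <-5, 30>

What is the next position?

The first coordinate reflects between -7 and 6, moving 5 per step.
  step 7: -5 → -4
The second coordinate changes by +3 each step: at step 7 it is 33.

<-4, 33>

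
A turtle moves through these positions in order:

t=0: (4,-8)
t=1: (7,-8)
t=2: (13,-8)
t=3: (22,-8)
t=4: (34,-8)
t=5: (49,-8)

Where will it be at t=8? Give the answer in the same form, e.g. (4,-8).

First differences are (+3,+0), (+6,+0), (+9,+0), (+12,+0), (+15,+0); their common second difference is (+3,+0) (constant acceleration).
step 6: (49,-8) + (+18,+0) → (67,-8)
step 7: (67,-8) + (+21,+0) → (88,-8)
step 8: (88,-8) + (+24,+0) → (112,-8)

(112,-8)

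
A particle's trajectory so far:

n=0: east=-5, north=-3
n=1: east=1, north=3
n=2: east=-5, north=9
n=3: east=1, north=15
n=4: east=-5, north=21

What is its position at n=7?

East: cycles through -5, 1 every 2 steps. Step 7 lands at position 1 of the cycle → 1.
North: linear, +6 per step → 39 at step 7.

east=1, north=39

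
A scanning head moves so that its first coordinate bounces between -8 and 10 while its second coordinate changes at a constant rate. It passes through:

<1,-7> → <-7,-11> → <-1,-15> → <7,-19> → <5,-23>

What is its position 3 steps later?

The first coordinate travels 8 per step and bounces off the walls at -8 and 10.
  step 5: 5 → -3
  step 6: -3 → -5
  step 7: -5 → 3
The second coordinate changes by -4 each step: at step 7 it is -35.

<3,-35>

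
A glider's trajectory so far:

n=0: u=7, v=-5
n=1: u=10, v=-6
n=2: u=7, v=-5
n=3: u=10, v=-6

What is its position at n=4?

u=7, v=-5

The jumps are (+3, -1), (-3, +1), (+3, -1) — a geometric progression with ratio -1.
step 4: u=10, v=-6 + (-3, +1) → u=7, v=-5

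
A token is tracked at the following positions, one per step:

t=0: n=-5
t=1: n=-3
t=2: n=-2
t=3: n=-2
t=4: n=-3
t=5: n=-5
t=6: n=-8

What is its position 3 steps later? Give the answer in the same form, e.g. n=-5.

n=-23

Successive displacements: +2, +1, +0, -1, -2, -3 — each changes by -1.
step 7: -8 − 4 → n=-12
step 8: -12 − 5 → n=-17
step 9: -17 − 6 → n=-23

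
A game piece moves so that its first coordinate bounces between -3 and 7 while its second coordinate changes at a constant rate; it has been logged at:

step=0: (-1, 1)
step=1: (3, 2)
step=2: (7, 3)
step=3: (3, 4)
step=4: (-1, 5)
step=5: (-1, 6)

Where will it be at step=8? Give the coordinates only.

(3, 9)

The first coordinate reflects between -3 and 7, moving 4 per step.
  step 6: -1 → 3
  step 7: 3 → 7
  step 8: 7 → 3
The second coordinate changes by +1 each step: at step 8 it is 9.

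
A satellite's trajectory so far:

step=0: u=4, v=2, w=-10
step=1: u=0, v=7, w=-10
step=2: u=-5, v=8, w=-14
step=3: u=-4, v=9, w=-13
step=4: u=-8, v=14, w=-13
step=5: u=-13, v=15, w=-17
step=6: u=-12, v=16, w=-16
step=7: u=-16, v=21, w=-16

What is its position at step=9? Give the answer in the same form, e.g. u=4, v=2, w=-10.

Differencing gives (-4, +5, +0), (-5, +1, -4), (+1, +1, +1), (-4, +5, +0), (-5, +1, -4), (+1, +1, +1), (-4, +5, +0). This is the pattern (-4, +5, +0), (-5, +1, -4), (+1, +1, +1) repeated.
step 8: apply (-5, +1, -4) → u=-21, v=22, w=-20
step 9: apply (+1, +1, +1) → u=-20, v=23, w=-19

u=-20, v=23, w=-19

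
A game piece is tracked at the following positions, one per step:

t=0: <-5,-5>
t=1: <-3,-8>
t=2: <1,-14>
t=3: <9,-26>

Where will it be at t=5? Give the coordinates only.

Consecutive displacements <+2,-3>, <+4,-6>, <+8,-12> scale by a factor of 2 each step.
step 4: <9,-26> + <+16,-24> → <25,-50>
step 5: <25,-50> + <+32,-48> → <57,-98>

<57,-98>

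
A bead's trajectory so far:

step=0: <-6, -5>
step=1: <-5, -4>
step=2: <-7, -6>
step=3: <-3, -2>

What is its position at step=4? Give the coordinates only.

Consecutive displacements <+1, +1>, <-2, -2>, <+4, +4> scale by a factor of -2 each step.
step 4: <-3, -2> + <-8, -8> → <-11, -10>

<-11, -10>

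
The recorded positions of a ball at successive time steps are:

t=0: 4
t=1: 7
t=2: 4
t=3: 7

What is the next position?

4

Step-to-step displacements: +3, -3, +3; each is -1× the previous.
step 4: 7 − 3 → 4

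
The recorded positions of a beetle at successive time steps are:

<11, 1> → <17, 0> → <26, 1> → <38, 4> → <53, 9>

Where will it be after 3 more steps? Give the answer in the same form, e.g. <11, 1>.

Taking differences between consecutive positions: <+6, -1>, <+9, +1>, <+12, +3>, <+15, +5>. These grow by <+3, +2> each step.
step 5: <53, 9> + <+18, +7> → <71, 16>
step 6: <71, 16> + <+21, +9> → <92, 25>
step 7: <92, 25> + <+24, +11> → <116, 36>

<116, 36>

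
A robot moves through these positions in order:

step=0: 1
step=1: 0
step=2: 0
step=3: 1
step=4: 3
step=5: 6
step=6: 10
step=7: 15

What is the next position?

21

Successive displacements: -1, +0, +1, +2, +3, +4, +5 — each changes by +1.
step 8: 15 + 6 → 21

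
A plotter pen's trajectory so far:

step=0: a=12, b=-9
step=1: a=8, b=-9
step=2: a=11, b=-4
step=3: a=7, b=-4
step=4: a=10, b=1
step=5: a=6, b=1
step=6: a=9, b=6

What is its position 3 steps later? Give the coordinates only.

Differencing gives (-4,+0), (+3,+5), (-4,+0), (+3,+5), (-4,+0), (+3,+5). This is the pattern (-4,+0), (+3,+5) repeated.
step 7: apply (-4,+0) → a=5, b=6
step 8: apply (+3,+5) → a=8, b=11
step 9: apply (-4,+0) → a=4, b=11

a=4, b=11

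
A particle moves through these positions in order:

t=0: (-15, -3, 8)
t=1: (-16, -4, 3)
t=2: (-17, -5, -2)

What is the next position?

(-18, -6, -7)

The position changes by (-1, -1, -5) every step.
step 3: (-17, -5, -2) + (-1, -1, -5) → (-18, -6, -7)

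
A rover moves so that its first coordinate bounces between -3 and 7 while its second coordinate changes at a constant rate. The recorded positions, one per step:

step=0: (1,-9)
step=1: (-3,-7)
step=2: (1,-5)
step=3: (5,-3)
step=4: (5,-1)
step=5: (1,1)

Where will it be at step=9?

The first coordinate travels 4 per step and bounces off the walls at -3 and 7.
  step 6: 1 → -3
  step 7: -3 → 1
  step 8: 1 → 5
  step 9: 5 → 5
The second coordinate changes by +2 each step: at step 9 it is 9.

(5,9)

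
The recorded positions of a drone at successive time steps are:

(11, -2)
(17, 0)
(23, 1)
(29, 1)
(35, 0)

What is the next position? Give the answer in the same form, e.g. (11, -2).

(41, -2)

Taking differences between consecutive positions: (+6, +2), (+6, +1), (+6, +0), (+6, -1). These grow by (+0, -1) each step.
step 5: (35, 0) + (+6, -2) → (41, -2)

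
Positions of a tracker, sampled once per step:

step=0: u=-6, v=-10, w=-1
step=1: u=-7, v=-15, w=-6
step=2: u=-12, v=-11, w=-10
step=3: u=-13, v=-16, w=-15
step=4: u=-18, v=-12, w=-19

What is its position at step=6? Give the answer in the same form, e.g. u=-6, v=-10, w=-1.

The moves between consecutive positions are (-1, -5, -5), (-5, +4, -4), (-1, -5, -5), (-5, +4, -4); they repeat the 2-cycle [(-1, -5, -5), (-5, +4, -4)].
step 5: apply (-1, -5, -5) → u=-19, v=-17, w=-24
step 6: apply (-5, +4, -4) → u=-24, v=-13, w=-28

u=-24, v=-13, w=-28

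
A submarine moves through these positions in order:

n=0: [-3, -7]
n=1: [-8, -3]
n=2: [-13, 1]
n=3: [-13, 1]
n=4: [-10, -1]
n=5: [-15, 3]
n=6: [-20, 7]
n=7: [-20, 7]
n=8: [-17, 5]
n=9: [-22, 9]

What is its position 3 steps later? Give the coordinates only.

The moves between consecutive positions are [-5, +4], [-5, +4], [+0, +0], [+3, -2], [-5, +4], [-5, +4], [+0, +0], [+3, -2], [-5, +4]; they repeat the 4-cycle [[-5, +4], [-5, +4], [+0, +0], [+3, -2]].
step 10: apply [-5, +4] → [-27, 13]
step 11: apply [+0, +0] → [-27, 13]
step 12: apply [+3, -2] → [-24, 11]

[-24, 11]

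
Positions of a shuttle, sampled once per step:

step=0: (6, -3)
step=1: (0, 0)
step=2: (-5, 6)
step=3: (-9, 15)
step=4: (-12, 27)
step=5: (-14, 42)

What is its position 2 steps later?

Taking differences between consecutive positions: (-6, +3), (-5, +6), (-4, +9), (-3, +12), (-2, +15). These grow by (+1, +3) each step.
step 6: (-14, 42) + (-1, +18) → (-15, 60)
step 7: (-15, 60) + (+0, +21) → (-15, 81)

(-15, 81)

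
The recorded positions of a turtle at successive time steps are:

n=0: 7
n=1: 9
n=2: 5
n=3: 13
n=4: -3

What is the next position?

Consecutive displacements +2, -4, +8, -16 scale by a factor of -2 each step.
step 5: -3 + 32 → 29

29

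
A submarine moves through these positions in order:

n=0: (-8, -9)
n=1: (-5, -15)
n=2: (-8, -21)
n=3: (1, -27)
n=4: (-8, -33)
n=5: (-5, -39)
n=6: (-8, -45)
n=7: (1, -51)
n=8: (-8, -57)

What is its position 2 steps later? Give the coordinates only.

(-8, -69)

First: cycles through -8, -5, -8, 1 every 4 steps. Step 10 lands at position 2 of the cycle → -8.
Second: linear, -6 per step → -69 at step 10.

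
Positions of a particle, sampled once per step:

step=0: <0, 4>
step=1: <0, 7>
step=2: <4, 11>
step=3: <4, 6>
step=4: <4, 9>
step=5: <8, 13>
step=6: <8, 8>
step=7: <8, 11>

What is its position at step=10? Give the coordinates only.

Step-to-step displacements: <+0, +3>, <+4, +4>, <+0, -5>, <+0, +3>, <+4, +4>, <+0, -5>, <+0, +3> — a repeating cycle of length 3.
step 8: apply <+4, +4> → <12, 15>
step 9: apply <+0, -5> → <12, 10>
step 10: apply <+0, +3> → <12, 13>

<12, 13>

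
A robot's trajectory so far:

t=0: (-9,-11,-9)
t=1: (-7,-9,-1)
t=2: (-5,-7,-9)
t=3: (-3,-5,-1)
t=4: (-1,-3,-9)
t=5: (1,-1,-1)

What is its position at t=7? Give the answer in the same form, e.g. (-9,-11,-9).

(5,3,-1)

The first coordinate changes by +2 each step, so at step 7 it is -9 + 7·(2) = 5.
The second coordinate changes by +2 each step, so at step 7 it is -11 + 7·(2) = 3.
The third coordinate repeats the cycle [-9, -1] with period 2; step 7 mod 2 = 1, giving -1.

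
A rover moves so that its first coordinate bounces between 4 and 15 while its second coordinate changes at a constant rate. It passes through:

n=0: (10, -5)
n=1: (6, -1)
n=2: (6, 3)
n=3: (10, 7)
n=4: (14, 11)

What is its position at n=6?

The first coordinate reflects between 4 and 15, moving 4 per step.
  step 5: 14 → 12
  step 6: 12 → 8
The second coordinate changes by +4 each step: at step 6 it is 19.

(8, 19)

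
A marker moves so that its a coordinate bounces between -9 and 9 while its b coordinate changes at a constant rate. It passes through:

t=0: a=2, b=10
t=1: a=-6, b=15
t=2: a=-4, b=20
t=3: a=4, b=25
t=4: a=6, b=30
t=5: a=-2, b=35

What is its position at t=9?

The a coordinate reflects between -9 and 9, moving 8 per step.
  step 6: -2 → -8
  step 7: -8 → 0
  step 8: 0 → 8
  step 9: 8 → 2
The b coordinate changes by +5 each step: at step 9 it is 55.

a=2, b=55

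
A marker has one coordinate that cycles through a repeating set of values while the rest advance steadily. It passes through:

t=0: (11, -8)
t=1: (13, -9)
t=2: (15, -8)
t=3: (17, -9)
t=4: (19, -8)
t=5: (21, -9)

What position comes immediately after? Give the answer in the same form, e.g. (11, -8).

The first coordinate changes by +2 each step, so at step 6 it is 11 + 6·(2) = 23.
The second coordinate repeats the cycle [-8, -9] with period 2; step 6 mod 2 = 0, giving -8.

(23, -8)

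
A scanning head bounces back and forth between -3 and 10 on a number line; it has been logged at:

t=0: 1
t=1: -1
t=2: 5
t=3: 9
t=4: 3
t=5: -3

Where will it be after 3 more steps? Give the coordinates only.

5

The value travels 6 per step and bounces off the walls at -3 and 10.
  step 6: -3 → 3
  step 7: 3 → 9
  step 8: 9 → 5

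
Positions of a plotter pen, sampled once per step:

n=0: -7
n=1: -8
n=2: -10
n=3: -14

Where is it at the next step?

-22

The jumps are -1, -2, -4 — a geometric progression with ratio 2.
step 4: -14 − 8 → -22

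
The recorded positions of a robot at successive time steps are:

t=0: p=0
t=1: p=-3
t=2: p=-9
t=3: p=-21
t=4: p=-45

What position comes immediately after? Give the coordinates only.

The jumps are -3, -6, -12, -24 — a geometric progression with ratio 2.
step 5: -45 − 48 → p=-93

p=-93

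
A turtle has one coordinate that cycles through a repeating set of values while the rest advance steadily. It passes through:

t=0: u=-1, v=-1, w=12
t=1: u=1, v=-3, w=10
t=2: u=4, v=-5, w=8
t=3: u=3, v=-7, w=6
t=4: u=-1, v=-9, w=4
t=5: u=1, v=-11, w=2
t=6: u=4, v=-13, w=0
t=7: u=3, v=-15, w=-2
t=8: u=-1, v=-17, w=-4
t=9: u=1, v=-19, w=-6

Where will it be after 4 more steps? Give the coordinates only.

u=1, v=-27, w=-14

The u coordinate repeats the cycle [-1, 1, 4, 3] with period 4; step 13 mod 4 = 1, giving 1.
The v coordinate changes by -2 each step, so at step 13 it is -1 + 13·(-2) = -27.
The w coordinate changes by -2 each step, so at step 13 it is 12 + 13·(-2) = -14.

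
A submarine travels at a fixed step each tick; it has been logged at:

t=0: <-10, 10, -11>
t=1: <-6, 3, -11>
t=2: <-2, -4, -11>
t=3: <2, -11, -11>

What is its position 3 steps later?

Constant displacement of <+4, -7, +0> per step.
step 4: <2, -11, -11> + <+4, -7, +0> → <6, -18, -11>
step 5: <6, -18, -11> + <+4, -7, +0> → <10, -25, -11>
step 6: <10, -25, -11> + <+4, -7, +0> → <14, -32, -11>

<14, -32, -11>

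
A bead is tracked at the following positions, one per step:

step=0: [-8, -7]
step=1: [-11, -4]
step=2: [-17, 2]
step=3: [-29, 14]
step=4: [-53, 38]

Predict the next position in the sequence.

[-101, 86]

Step-to-step displacements: [-3, +3], [-6, +6], [-12, +12], [-24, +24]; each is 2× the previous.
step 5: [-53, 38] + [-48, +48] → [-101, 86]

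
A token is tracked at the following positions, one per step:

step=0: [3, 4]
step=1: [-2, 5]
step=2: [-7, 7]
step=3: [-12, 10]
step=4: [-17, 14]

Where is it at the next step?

[-22, 19]

Successive displacements: [-5, +1], [-5, +2], [-5, +3], [-5, +4] — each changes by [+0, +1].
step 5: [-17, 14] + [-5, +5] → [-22, 19]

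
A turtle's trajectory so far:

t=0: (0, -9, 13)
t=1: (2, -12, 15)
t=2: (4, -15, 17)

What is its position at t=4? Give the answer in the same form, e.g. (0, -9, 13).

(8, -21, 21)

Each step adds (+2, -3, +2) to the position.
step 3: (4, -15, 17) + (+2, -3, +2) → (6, -18, 19)
step 4: (6, -18, 19) + (+2, -3, +2) → (8, -21, 21)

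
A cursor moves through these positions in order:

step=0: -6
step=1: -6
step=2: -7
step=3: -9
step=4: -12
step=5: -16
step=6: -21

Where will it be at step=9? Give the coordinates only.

First differences are +0, -1, -2, -3, -4, -5; their common second difference is -1 (constant acceleration).
step 7: -21 − 6 → -27
step 8: -27 − 7 → -34
step 9: -34 − 8 → -42

-42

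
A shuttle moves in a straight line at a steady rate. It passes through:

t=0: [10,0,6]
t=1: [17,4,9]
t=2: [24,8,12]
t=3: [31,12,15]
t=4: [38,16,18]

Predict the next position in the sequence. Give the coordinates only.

[45,20,21]

Constant displacement of [+7,+4,+3] per step.
step 5: [38,16,18] + [+7,+4,+3] → [45,20,21]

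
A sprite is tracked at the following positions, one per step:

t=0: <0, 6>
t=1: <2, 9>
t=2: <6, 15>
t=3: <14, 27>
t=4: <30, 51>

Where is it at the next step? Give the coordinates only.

Consecutive displacements <+2, +3>, <+4, +6>, <+8, +12>, <+16, +24> scale by a factor of 2 each step.
step 5: <30, 51> + <+32, +48> → <62, 99>

<62, 99>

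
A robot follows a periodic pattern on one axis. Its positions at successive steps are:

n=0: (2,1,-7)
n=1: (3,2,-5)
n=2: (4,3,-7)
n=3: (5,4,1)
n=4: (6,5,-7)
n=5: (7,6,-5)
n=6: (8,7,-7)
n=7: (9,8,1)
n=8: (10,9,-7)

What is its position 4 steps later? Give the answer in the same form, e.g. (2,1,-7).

(14,13,-7)

The first coordinate changes by +1 each step, so at step 12 it is 2 + 12·(1) = 14.
The second coordinate changes by +1 each step, so at step 12 it is 1 + 12·(1) = 13.
The third coordinate repeats the cycle [-7, -5, -7, 1] with period 4; step 12 mod 4 = 0, giving -7.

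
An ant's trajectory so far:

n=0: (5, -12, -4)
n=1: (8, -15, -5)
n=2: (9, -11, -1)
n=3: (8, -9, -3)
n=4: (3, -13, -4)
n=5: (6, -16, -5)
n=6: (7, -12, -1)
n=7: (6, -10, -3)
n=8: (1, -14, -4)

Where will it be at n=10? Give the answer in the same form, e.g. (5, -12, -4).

The moves between consecutive positions are (+3, -3, -1), (+1, +4, +4), (-1, +2, -2), (-5, -4, -1), (+3, -3, -1), (+1, +4, +4), (-1, +2, -2), (-5, -4, -1); they repeat the 4-cycle [(+3, -3, -1), (+1, +4, +4), (-1, +2, -2), (-5, -4, -1)].
step 9: apply (+3, -3, -1) → (4, -17, -5)
step 10: apply (+1, +4, +4) → (5, -13, -1)

(5, -13, -1)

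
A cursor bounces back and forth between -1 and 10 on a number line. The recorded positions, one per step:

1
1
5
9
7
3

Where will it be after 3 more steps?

The value reflects between -1 and 10, moving 4 per step.
  step 6: 3 → -1
  step 7: -1 → 3
  step 8: 3 → 7

7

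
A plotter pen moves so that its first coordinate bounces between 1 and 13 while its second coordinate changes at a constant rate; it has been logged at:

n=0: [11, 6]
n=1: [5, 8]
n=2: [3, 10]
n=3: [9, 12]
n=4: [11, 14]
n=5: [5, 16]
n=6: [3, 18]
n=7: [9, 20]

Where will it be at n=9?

[5, 24]

The first coordinate reflects between 1 and 13, moving 6 per step.
  step 8: 9 → 11
  step 9: 11 → 5
The second coordinate changes by +2 each step: at step 9 it is 24.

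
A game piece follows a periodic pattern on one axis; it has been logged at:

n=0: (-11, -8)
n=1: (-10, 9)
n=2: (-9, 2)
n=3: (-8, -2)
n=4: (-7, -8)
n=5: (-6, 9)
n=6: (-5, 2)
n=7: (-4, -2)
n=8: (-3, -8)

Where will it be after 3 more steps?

(0, -2)

The first coordinate changes by +1 each step, so at step 11 it is -11 + 11·(1) = 0.
The second coordinate repeats the cycle [-8, 9, 2, -2] with period 4; step 11 mod 4 = 3, giving -2.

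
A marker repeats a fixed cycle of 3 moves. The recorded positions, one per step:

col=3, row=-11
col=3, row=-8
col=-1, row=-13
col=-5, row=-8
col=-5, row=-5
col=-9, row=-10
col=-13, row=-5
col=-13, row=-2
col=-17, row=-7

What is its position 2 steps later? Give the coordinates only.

col=-21, row=1

Differencing gives (+0,+3), (-4,-5), (-4,+5), (+0,+3), (-4,-5), (-4,+5), (+0,+3), (-4,-5). This is the pattern (+0,+3), (-4,-5), (-4,+5) repeated.
step 9: apply (-4,+5) → col=-21, row=-2
step 10: apply (+0,+3) → col=-21, row=1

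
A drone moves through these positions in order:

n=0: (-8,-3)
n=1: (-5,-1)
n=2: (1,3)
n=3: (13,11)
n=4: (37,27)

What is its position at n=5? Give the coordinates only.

(85,59)

Consecutive displacements (+3,+2), (+6,+4), (+12,+8), (+24,+16) scale by a factor of 2 each step.
step 5: (37,27) + (+48,+32) → (85,59)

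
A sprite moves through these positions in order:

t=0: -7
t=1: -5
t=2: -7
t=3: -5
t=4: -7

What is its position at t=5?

Step-to-step displacements: +2, -2, +2, -2; each is -1× the previous.
step 5: -7 + 2 → -5

-5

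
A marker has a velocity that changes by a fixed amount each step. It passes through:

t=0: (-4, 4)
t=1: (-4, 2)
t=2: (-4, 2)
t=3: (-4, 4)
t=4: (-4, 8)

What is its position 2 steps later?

(-4, 22)

Successive displacements: (+0, -2), (+0, +0), (+0, +2), (+0, +4) — each changes by (+0, +2).
step 5: (-4, 8) + (+0, +6) → (-4, 14)
step 6: (-4, 14) + (+0, +8) → (-4, 22)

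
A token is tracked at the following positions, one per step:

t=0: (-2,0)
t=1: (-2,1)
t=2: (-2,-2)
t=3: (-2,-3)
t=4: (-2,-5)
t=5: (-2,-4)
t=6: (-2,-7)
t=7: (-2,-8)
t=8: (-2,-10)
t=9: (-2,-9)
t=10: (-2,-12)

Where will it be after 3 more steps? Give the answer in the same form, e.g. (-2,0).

Differencing gives (+0,+1), (+0,-3), (+0,-1), (+0,-2), (+0,+1), (+0,-3), (+0,-1), (+0,-2), (+0,+1), (+0,-3). This is the pattern (+0,+1), (+0,-3), (+0,-1), (+0,-2) repeated.
step 11: apply (+0,-1) → (-2,-13)
step 12: apply (+0,-2) → (-2,-15)
step 13: apply (+0,+1) → (-2,-14)

(-2,-14)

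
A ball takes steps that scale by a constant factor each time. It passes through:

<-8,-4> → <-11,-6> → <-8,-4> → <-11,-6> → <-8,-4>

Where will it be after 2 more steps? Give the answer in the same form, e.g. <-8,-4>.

<-8,-4>

Consecutive displacements <-3,-2>, <+3,+2>, <-3,-2>, <+3,+2> scale by a factor of -1 each step.
step 5: <-8,-4> + <-3,-2> → <-11,-6>
step 6: <-11,-6> + <+3,+2> → <-8,-4>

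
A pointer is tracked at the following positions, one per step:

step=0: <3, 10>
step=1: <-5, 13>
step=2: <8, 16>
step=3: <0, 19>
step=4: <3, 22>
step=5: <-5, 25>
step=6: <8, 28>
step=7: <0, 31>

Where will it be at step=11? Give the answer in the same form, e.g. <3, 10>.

<0, 43>

First: cycles through 3, -5, 8, 0 every 4 steps. Step 11 lands at position 3 of the cycle → 0.
Second: linear, +3 per step → 43 at step 11.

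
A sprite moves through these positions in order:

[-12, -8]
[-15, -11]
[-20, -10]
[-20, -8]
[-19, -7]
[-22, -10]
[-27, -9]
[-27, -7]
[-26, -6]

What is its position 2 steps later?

[-34, -8]

The moves between consecutive positions are [-3, -3], [-5, +1], [+0, +2], [+1, +1], [-3, -3], [-5, +1], [+0, +2], [+1, +1]; they repeat the 4-cycle [[-3, -3], [-5, +1], [+0, +2], [+1, +1]].
step 9: apply [-3, -3] → [-29, -9]
step 10: apply [-5, +1] → [-34, -8]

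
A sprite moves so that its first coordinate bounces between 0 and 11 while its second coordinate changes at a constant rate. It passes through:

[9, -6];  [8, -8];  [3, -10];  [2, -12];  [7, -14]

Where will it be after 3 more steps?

The first coordinate travels 5 per step and bounces off the walls at 0 and 11.
  step 5: 7 → 10
  step 6: 10 → 5
  step 7: 5 → 0
The second coordinate changes by -2 each step: at step 7 it is -20.

[0, -20]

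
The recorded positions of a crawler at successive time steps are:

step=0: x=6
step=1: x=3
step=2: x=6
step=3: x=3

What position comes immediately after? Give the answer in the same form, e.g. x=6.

x=6

The jumps are -3, +3, -3 — a geometric progression with ratio -1.
step 4: 3 + 3 → x=6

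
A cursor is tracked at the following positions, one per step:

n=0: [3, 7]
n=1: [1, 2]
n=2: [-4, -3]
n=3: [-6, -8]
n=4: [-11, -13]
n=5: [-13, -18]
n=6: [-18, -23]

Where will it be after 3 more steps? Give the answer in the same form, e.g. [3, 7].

Differencing gives [-2, -5], [-5, -5], [-2, -5], [-5, -5], [-2, -5], [-5, -5]. This is the pattern [-2, -5], [-5, -5] repeated.
step 7: apply [-2, -5] → [-20, -28]
step 8: apply [-5, -5] → [-25, -33]
step 9: apply [-2, -5] → [-27, -38]

[-27, -38]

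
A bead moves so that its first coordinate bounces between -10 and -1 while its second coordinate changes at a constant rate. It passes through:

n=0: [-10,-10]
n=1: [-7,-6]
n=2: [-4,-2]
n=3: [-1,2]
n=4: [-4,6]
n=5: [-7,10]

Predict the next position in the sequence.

The first coordinate reflects between -10 and -1, moving 3 per step.
  step 6: -7 → -10
The second coordinate changes by +4 each step: at step 6 it is 14.

[-10,14]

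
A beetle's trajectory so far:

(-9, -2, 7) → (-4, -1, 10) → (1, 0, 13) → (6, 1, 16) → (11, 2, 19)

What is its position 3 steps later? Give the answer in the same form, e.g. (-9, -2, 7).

Each step adds (+5, +1, +3) to the position.
step 5: (11, 2, 19) + (+5, +1, +3) → (16, 3, 22)
step 6: (16, 3, 22) + (+5, +1, +3) → (21, 4, 25)
step 7: (21, 4, 25) + (+5, +1, +3) → (26, 5, 28)

(26, 5, 28)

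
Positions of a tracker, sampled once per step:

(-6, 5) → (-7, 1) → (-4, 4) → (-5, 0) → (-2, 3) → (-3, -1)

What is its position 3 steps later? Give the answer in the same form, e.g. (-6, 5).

The moves between consecutive positions are (-1, -4), (+3, +3), (-1, -4), (+3, +3), (-1, -4); they repeat the 2-cycle [(-1, -4), (+3, +3)].
step 6: apply (+3, +3) → (0, 2)
step 7: apply (-1, -4) → (-1, -2)
step 8: apply (+3, +3) → (2, 1)

(2, 1)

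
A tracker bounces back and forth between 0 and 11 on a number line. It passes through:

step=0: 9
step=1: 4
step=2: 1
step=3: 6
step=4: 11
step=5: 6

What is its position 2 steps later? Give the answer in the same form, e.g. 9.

4

The value travels 5 per step and bounces off the walls at 0 and 11.
  step 6: 6 → 1
  step 7: 1 → 4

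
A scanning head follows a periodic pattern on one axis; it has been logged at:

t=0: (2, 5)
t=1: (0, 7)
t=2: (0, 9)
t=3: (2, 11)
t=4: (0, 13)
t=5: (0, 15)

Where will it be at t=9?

(2, 23)

The first coordinate repeats the cycle [2, 0, 0] with period 3; step 9 mod 3 = 0, giving 2.
The second coordinate changes by +2 each step, so at step 9 it is 5 + 9·(2) = 23.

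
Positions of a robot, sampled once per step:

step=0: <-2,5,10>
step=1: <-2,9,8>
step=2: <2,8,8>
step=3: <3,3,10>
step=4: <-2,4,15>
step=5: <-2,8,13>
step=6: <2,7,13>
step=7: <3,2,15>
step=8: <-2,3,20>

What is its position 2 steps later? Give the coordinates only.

The moves between consecutive positions are <+0,+4,-2>, <+4,-1,+0>, <+1,-5,+2>, <-5,+1,+5>, <+0,+4,-2>, <+4,-1,+0>, <+1,-5,+2>, <-5,+1,+5>; they repeat the 4-cycle [<+0,+4,-2>, <+4,-1,+0>, <+1,-5,+2>, <-5,+1,+5>].
step 9: apply <+0,+4,-2> → <-2,7,18>
step 10: apply <+4,-1,+0> → <2,6,18>

<2,6,18>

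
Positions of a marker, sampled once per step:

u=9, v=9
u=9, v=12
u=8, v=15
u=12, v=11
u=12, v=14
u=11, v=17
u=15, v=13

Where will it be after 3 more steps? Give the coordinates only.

u=18, v=15

Differencing gives (+0, +3), (-1, +3), (+4, -4), (+0, +3), (-1, +3), (+4, -4). This is the pattern (+0, +3), (-1, +3), (+4, -4) repeated.
step 7: apply (+0, +3) → u=15, v=16
step 8: apply (-1, +3) → u=14, v=19
step 9: apply (+4, -4) → u=18, v=15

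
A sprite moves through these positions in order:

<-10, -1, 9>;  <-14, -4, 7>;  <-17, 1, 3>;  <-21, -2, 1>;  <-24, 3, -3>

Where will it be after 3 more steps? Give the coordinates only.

<-35, 2, -11>

Differencing gives <-4, -3, -2>, <-3, +5, -4>, <-4, -3, -2>, <-3, +5, -4>. This is the pattern <-4, -3, -2>, <-3, +5, -4> repeated.
step 5: apply <-4, -3, -2> → <-28, 0, -5>
step 6: apply <-3, +5, -4> → <-31, 5, -9>
step 7: apply <-4, -3, -2> → <-35, 2, -11>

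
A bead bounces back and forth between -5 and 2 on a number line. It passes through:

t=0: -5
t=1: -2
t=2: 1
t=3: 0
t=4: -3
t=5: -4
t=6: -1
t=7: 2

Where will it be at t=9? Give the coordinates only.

-4

The value travels 3 per step and bounces off the walls at -5 and 2.
  step 8: 2 → -1
  step 9: -1 → -4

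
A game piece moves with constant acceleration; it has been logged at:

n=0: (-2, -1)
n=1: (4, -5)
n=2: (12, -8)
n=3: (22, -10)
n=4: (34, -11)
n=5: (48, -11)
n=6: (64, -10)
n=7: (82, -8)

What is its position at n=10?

Successive displacements: (+6, -4), (+8, -3), (+10, -2), (+12, -1), (+14, +0), (+16, +1), (+18, +2) — each changes by (+2, +1).
step 8: (82, -8) + (+20, +3) → (102, -5)
step 9: (102, -5) + (+22, +4) → (124, -1)
step 10: (124, -1) + (+24, +5) → (148, 4)

(148, 4)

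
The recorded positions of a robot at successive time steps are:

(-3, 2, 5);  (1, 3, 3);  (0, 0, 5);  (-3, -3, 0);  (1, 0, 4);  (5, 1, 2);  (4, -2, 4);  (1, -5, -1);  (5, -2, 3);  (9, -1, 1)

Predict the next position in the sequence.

(8, -4, 3)

Step-to-step displacements: (+4, +1, -2), (-1, -3, +2), (-3, -3, -5), (+4, +3, +4), (+4, +1, -2), (-1, -3, +2), (-3, -3, -5), (+4, +3, +4), (+4, +1, -2) — a repeating cycle of length 4.
step 10: apply (-1, -3, +2) → (8, -4, 3)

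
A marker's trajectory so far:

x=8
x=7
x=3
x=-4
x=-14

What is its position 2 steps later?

Taking differences between consecutive positions: -1, -4, -7, -10. These grow by -3 each step.
step 5: -14 − 13 → x=-27
step 6: -27 − 16 → x=-43

x=-43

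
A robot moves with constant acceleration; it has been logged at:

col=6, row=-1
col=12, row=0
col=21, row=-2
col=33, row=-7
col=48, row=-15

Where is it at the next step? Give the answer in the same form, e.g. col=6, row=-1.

Successive displacements: (+6,+1), (+9,-2), (+12,-5), (+15,-8) — each changes by (+3,-3).
step 5: col=48, row=-15 + (+18,-11) → col=66, row=-26

col=66, row=-26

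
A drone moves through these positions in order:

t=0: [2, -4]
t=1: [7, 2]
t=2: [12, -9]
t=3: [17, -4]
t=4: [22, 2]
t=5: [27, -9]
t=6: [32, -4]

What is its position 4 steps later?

[52, 2]

The first coordinate changes by +5 each step, so at step 10 it is 2 + 10·(5) = 52.
The second coordinate repeats the cycle [-4, 2, -9] with period 3; step 10 mod 3 = 1, giving 2.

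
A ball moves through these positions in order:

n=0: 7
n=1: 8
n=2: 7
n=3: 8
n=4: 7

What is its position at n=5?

8

Consecutive displacements +1, -1, +1, -1 scale by a factor of -1 each step.
step 5: 7 + 1 → 8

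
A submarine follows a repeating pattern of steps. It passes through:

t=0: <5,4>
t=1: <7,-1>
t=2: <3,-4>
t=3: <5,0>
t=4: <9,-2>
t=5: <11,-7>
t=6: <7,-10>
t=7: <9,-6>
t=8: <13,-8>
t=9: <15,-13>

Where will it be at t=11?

<13,-12>

Step-to-step displacements: <+2,-5>, <-4,-3>, <+2,+4>, <+4,-2>, <+2,-5>, <-4,-3>, <+2,+4>, <+4,-2>, <+2,-5> — a repeating cycle of length 4.
step 10: apply <-4,-3> → <11,-16>
step 11: apply <+2,+4> → <13,-12>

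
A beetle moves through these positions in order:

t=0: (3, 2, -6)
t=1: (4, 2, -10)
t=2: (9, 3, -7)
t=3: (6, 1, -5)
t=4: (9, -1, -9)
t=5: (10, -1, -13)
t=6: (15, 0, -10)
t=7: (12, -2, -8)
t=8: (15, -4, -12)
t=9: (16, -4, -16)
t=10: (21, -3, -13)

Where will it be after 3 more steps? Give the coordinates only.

Step-to-step displacements: (+1, +0, -4), (+5, +1, +3), (-3, -2, +2), (+3, -2, -4), (+1, +0, -4), (+5, +1, +3), (-3, -2, +2), (+3, -2, -4), (+1, +0, -4), (+5, +1, +3) — a repeating cycle of length 4.
step 11: apply (-3, -2, +2) → (18, -5, -11)
step 12: apply (+3, -2, -4) → (21, -7, -15)
step 13: apply (+1, +0, -4) → (22, -7, -19)

(22, -7, -19)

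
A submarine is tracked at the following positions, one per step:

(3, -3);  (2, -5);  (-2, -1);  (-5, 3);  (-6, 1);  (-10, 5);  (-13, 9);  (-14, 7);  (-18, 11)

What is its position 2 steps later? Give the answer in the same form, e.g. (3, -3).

Step-to-step displacements: (-1, -2), (-4, +4), (-3, +4), (-1, -2), (-4, +4), (-3, +4), (-1, -2), (-4, +4) — a repeating cycle of length 3.
step 9: apply (-3, +4) → (-21, 15)
step 10: apply (-1, -2) → (-22, 13)

(-22, 13)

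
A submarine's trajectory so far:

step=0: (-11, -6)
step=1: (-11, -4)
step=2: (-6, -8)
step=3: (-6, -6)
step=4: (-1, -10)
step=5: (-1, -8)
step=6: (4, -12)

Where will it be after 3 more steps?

Differencing gives (+0, +2), (+5, -4), (+0, +2), (+5, -4), (+0, +2), (+5, -4). This is the pattern (+0, +2), (+5, -4) repeated.
step 7: apply (+0, +2) → (4, -10)
step 8: apply (+5, -4) → (9, -14)
step 9: apply (+0, +2) → (9, -12)

(9, -12)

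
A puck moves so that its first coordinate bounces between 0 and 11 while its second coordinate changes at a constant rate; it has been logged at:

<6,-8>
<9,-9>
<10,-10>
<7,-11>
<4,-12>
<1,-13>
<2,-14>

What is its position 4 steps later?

The first coordinate reflects between 0 and 11, moving 3 per step.
  step 7: 2 → 5
  step 8: 5 → 8
  step 9: 8 → 11
  step 10: 11 → 8
The second coordinate changes by -1 each step: at step 10 it is -18.

<8,-18>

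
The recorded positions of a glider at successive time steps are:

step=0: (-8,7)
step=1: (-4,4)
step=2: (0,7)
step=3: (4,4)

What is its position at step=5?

(12,4)

First: linear, +4 per step → 12 at step 5.
Second: cycles through 7, 4 every 2 steps. Step 5 lands at position 1 of the cycle → 4.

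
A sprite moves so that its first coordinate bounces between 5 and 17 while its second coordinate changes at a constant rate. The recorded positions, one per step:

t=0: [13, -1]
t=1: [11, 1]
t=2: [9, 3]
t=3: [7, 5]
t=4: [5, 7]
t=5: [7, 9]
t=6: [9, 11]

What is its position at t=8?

The first coordinate reflects between 5 and 17, moving 2 per step.
  step 7: 9 → 11
  step 8: 11 → 13
The second coordinate changes by +2 each step: at step 8 it is 15.

[13, 15]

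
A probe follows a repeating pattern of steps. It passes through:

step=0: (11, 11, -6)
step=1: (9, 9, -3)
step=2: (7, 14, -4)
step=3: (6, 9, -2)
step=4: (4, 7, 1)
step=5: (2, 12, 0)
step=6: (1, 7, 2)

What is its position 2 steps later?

Differencing gives (-2, -2, +3), (-2, +5, -1), (-1, -5, +2), (-2, -2, +3), (-2, +5, -1), (-1, -5, +2). This is the pattern (-2, -2, +3), (-2, +5, -1), (-1, -5, +2) repeated.
step 7: apply (-2, -2, +3) → (-1, 5, 5)
step 8: apply (-2, +5, -1) → (-3, 10, 4)

(-3, 10, 4)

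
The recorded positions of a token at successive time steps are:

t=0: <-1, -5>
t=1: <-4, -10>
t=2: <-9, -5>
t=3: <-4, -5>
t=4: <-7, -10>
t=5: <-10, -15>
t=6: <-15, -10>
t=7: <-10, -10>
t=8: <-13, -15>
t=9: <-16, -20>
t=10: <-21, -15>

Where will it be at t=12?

Step-to-step displacements: <-3, -5>, <-5, +5>, <+5, +0>, <-3, -5>, <-3, -5>, <-5, +5>, <+5, +0>, <-3, -5>, <-3, -5>, <-5, +5> — a repeating cycle of length 4.
step 11: apply <+5, +0> → <-16, -15>
step 12: apply <-3, -5> → <-19, -20>

<-19, -20>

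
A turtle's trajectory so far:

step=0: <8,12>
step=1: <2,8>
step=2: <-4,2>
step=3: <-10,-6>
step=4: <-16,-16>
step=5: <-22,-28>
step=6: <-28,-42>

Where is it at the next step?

<-34,-58>

First differences are <-6,-4>, <-6,-6>, <-6,-8>, <-6,-10>, <-6,-12>, <-6,-14>; their common second difference is <+0,-2> (constant acceleration).
step 7: <-28,-42> + <-6,-16> → <-34,-58>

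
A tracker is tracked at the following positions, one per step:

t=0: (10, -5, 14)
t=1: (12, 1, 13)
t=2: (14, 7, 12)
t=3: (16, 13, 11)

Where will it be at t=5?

The position changes by (+2, +6, -1) every step.
step 4: (16, 13, 11) + (+2, +6, -1) → (18, 19, 10)
step 5: (18, 19, 10) + (+2, +6, -1) → (20, 25, 9)

(20, 25, 9)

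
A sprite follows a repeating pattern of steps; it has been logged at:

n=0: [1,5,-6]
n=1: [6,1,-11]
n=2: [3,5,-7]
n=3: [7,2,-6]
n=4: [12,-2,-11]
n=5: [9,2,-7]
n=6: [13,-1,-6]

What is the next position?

Differencing gives [+5,-4,-5], [-3,+4,+4], [+4,-3,+1], [+5,-4,-5], [-3,+4,+4], [+4,-3,+1]. This is the pattern [+5,-4,-5], [-3,+4,+4], [+4,-3,+1] repeated.
step 7: apply [+5,-4,-5] → [18,-5,-11]

[18,-5,-11]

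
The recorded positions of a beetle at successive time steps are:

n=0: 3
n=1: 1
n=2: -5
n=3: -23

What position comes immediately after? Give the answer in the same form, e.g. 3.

-77

Step-to-step displacements: -2, -6, -18; each is 3× the previous.
step 4: -23 − 54 → -77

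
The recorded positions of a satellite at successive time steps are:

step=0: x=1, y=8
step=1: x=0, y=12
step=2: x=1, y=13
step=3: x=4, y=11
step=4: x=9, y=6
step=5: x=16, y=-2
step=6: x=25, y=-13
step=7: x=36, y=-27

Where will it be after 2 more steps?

x=64, y=-64

Taking differences between consecutive positions: (-1, +4), (+1, +1), (+3, -2), (+5, -5), (+7, -8), (+9, -11), (+11, -14). These grow by (+2, -3) each step.
step 8: x=36, y=-27 + (+13, -17) → x=49, y=-44
step 9: x=49, y=-44 + (+15, -20) → x=64, y=-64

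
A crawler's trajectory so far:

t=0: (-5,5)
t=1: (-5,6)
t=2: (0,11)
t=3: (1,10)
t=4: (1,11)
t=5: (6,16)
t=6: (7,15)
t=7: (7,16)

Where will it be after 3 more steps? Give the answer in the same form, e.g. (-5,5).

(13,21)

Differencing gives (+0,+1), (+5,+5), (+1,-1), (+0,+1), (+5,+5), (+1,-1), (+0,+1). This is the pattern (+0,+1), (+5,+5), (+1,-1) repeated.
step 8: apply (+5,+5) → (12,21)
step 9: apply (+1,-1) → (13,20)
step 10: apply (+0,+1) → (13,21)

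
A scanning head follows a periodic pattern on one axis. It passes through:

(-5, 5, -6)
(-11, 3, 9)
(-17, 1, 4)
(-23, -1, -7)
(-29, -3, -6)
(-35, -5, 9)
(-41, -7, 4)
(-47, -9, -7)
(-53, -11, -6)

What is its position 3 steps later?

The first coordinate changes by -6 each step, so at step 11 it is -5 + 11·(-6) = -71.
The second coordinate changes by -2 each step, so at step 11 it is 5 + 11·(-2) = -17.
The third coordinate repeats the cycle [-6, 9, 4, -7] with period 4; step 11 mod 4 = 3, giving -7.

(-71, -17, -7)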